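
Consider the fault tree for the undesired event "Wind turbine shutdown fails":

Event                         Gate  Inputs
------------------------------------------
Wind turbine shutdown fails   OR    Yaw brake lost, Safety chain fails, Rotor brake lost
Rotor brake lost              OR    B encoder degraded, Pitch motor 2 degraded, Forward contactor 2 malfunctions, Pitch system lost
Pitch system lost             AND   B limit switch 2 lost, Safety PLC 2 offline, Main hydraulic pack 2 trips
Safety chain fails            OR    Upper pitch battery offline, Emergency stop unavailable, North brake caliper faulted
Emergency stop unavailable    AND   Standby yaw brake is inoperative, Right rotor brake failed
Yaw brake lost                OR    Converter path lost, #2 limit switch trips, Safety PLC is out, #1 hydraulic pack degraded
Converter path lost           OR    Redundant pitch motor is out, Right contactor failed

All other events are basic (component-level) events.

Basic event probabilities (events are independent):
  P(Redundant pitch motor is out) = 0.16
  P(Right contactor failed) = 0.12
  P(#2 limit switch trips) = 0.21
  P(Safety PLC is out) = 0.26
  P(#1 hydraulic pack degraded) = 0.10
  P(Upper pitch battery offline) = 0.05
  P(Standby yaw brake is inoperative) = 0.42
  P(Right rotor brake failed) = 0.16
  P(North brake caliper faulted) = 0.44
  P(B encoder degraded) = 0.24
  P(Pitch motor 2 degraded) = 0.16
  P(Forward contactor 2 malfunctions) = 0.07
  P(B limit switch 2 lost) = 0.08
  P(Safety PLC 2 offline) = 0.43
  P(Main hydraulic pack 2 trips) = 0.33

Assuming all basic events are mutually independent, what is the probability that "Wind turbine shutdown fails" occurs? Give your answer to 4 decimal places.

P(Converter path lost) [OR] = 1 − (1−0.16) × (1−0.12) = 0.260800
P(Yaw brake lost) [OR] = 1 − (1−0.260800) × (1−0.21) × (1−0.26) × (1−0.10) = 0.611077
P(Emergency stop unavailable) [AND] = 0.42 × 0.16 = 0.067200
P(Safety chain fails) [OR] = 1 − (1−0.05) × (1−0.067200) × (1−0.44) = 0.503750
P(Pitch system lost) [AND] = 0.08 × 0.43 × 0.33 = 0.011352
P(Rotor brake lost) [OR] = 1 − (1−0.24) × (1−0.16) × (1−0.07) × (1−0.011352) = 0.413028
P(Wind turbine shutdown fails) [OR] = 1 − (1−0.611077) × (1−0.503750) × (1−0.413028) = 0.886713
Rounded to 4 decimal places: P(Wind turbine shutdown fails) ≈ 0.8867.

0.8867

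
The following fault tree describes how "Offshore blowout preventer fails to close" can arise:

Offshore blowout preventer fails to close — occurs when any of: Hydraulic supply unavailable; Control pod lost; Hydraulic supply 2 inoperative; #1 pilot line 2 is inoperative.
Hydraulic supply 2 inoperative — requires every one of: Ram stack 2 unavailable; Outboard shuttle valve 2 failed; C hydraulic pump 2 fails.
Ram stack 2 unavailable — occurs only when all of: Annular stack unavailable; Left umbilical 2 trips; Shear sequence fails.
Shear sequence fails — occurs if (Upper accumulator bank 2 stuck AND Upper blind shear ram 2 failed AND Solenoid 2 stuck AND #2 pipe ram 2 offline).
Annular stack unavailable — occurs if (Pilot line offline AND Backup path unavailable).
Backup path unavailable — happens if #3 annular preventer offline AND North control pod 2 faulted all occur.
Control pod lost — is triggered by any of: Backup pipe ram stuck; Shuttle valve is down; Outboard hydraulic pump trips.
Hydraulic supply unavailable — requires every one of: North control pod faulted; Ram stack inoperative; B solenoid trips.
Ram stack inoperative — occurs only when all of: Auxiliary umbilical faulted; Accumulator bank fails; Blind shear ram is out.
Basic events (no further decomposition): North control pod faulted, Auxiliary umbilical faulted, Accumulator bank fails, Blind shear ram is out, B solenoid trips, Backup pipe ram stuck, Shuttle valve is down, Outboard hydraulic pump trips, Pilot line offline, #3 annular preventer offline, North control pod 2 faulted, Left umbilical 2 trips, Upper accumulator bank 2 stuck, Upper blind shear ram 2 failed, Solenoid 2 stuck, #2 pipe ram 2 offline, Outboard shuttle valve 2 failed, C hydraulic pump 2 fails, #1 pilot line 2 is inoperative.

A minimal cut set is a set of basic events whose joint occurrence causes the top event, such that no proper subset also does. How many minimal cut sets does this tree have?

6

Ram stack inoperative [AND]: one cut set from each child combined → 1 × 1 × 1 = 1 cut set(s).
Hydraulic supply unavailable [AND]: one cut set from each child combined → 1 × 1 × 1 = 1 cut set(s).
Control pod lost [OR]: union of children's cut sets → 3 cut set(s).
Backup path unavailable [AND]: one cut set from each child combined → 1 × 1 = 1 cut set(s).
Annular stack unavailable [AND]: one cut set from each child combined → 1 × 1 = 1 cut set(s).
Shear sequence fails [AND]: one cut set from each child combined → 1 × 1 × 1 × 1 = 1 cut set(s).
Ram stack 2 unavailable [AND]: one cut set from each child combined → 1 × 1 × 1 = 1 cut set(s).
Hydraulic supply 2 inoperative [AND]: one cut set from each child combined → 1 × 1 × 1 = 1 cut set(s).
Offshore blowout preventer fails to close [OR]: union of children's cut sets → 6 cut set(s).
Minimal cut sets: {Accumulator bank fails, Auxiliary umbilical faulted, B solenoid trips, Blind shear ram is out, North control pod faulted}; {Backup pipe ram stuck}; {Shuttle valve is down}; {Outboard hydraulic pump trips}; {#2 pipe ram 2 offline, #3 annular preventer offline, C hydraulic pump 2 fails, Left umbilical 2 trips, North control pod 2 faulted, Outboard shuttle valve 2 failed, Pilot line offline, Solenoid 2 stuck, Upper accumulator bank 2 stuck, Upper blind shear ram 2 failed}; {#1 pilot line 2 is inoperative}.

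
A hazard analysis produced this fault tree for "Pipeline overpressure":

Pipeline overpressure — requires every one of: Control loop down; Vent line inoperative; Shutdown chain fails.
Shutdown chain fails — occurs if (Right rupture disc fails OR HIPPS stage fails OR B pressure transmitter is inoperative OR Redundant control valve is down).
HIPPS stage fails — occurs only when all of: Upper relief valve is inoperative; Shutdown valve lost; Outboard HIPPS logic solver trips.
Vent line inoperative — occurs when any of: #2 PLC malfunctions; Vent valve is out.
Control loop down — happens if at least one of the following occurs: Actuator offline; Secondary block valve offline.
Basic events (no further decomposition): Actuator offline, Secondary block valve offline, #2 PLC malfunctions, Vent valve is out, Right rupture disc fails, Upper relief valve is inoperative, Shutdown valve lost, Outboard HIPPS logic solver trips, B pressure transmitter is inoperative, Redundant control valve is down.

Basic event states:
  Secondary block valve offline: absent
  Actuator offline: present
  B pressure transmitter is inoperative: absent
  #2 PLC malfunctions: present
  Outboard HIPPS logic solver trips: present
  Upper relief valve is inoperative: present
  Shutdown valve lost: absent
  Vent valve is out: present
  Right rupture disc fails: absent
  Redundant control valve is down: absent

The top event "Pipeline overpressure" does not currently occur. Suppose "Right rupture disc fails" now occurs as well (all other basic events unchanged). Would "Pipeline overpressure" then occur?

Yes

Counterfactual: set "Right rupture disc fails" to occurred.
Control loop down [OR]: Actuator offline=occurs, Secondary block valve offline=not → at least one input occurs → occurs.
Vent line inoperative [OR]: #2 PLC malfunctions=occurs, Vent valve is out=occurs → at least one input occurs → occurs.
HIPPS stage fails [AND]: Upper relief valve is inoperative=occurs, Shutdown valve lost=not, Outboard HIPPS logic solver trips=occurs → not all inputs occur → does not occur.
Shutdown chain fails [OR]: Right rupture disc fails=occurs, HIPPS stage fails=not, B pressure transmitter is inoperative=not, Redundant control valve is down=not → at least one input occurs → occurs.
Pipeline overpressure [AND]: Control loop down=occurs, Vent line inoperative=occurs, Shutdown chain fails=occurs → all inputs occur → occurs.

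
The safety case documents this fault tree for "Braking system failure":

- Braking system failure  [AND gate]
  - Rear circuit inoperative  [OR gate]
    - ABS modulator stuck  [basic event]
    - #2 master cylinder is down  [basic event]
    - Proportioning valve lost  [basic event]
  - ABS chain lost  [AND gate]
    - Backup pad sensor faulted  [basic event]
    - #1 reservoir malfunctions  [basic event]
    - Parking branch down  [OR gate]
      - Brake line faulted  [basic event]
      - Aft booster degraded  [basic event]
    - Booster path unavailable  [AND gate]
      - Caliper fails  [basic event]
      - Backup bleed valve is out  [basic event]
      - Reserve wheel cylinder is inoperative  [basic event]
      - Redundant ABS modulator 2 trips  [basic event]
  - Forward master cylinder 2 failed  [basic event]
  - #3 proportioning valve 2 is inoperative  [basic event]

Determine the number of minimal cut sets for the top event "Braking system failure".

Rear circuit inoperative [OR]: union of children's cut sets → 3 cut set(s).
Parking branch down [OR]: union of children's cut sets → 2 cut set(s).
Booster path unavailable [AND]: one cut set from each child combined → 1 × 1 × 1 × 1 = 1 cut set(s).
ABS chain lost [AND]: one cut set from each child combined → 1 × 1 × 2 × 1 = 2 cut set(s).
Braking system failure [AND]: one cut set from each child combined → 3 × 2 × 1 × 1 = 6 cut set(s).
Minimal cut sets: {#1 reservoir malfunctions, #3 proportioning valve 2 is inoperative, ABS modulator stuck, Backup bleed valve is out, Backup pad sensor faulted, Brake line faulted, Caliper fails, Forward master cylinder 2 failed, Redundant ABS modulator 2 trips, Reserve wheel cylinder is inoperative}; {#1 reservoir malfunctions, #3 proportioning valve 2 is inoperative, ABS modulator stuck, Aft booster degraded, Backup bleed valve is out, Backup pad sensor faulted, Caliper fails, Forward master cylinder 2 failed, Redundant ABS modulator 2 trips, Reserve wheel cylinder is inoperative}; {#1 reservoir malfunctions, #2 master cylinder is down, #3 proportioning valve 2 is inoperative, Backup bleed valve is out, Backup pad sensor faulted, Brake line faulted, Caliper fails, Forward master cylinder 2 failed, Redundant ABS modulator 2 trips, Reserve wheel cylinder is inoperative}; {#1 reservoir malfunctions, #2 master cylinder is down, #3 proportioning valve 2 is inoperative, Aft booster degraded, Backup bleed valve is out, Backup pad sensor faulted, Caliper fails, Forward master cylinder 2 failed, Redundant ABS modulator 2 trips, Reserve wheel cylinder is inoperative}; {#1 reservoir malfunctions, #3 proportioning valve 2 is inoperative, Backup bleed valve is out, Backup pad sensor faulted, Brake line faulted, Caliper fails, Forward master cylinder 2 failed, Proportioning valve lost, Redundant ABS modulator 2 trips, Reserve wheel cylinder is inoperative}; {#1 reservoir malfunctions, #3 proportioning valve 2 is inoperative, Aft booster degraded, Backup bleed valve is out, Backup pad sensor faulted, Caliper fails, Forward master cylinder 2 failed, Proportioning valve lost, Redundant ABS modulator 2 trips, Reserve wheel cylinder is inoperative}.

6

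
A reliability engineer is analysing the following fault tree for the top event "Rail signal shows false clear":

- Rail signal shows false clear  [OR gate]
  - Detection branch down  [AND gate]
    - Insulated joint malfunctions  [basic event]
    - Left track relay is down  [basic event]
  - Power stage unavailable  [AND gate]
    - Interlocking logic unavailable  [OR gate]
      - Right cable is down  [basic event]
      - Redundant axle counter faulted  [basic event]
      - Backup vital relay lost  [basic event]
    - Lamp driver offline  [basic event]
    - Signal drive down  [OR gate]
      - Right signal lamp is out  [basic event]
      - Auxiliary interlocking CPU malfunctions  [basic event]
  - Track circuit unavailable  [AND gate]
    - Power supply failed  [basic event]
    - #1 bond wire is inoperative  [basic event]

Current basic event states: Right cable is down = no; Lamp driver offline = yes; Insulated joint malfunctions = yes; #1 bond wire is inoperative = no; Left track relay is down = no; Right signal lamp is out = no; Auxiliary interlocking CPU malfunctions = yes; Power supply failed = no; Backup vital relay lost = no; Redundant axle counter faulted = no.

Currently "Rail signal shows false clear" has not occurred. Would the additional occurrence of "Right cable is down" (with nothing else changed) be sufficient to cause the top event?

Yes

Counterfactual: set "Right cable is down" to occurred.
Detection branch down [AND]: Insulated joint malfunctions=occurs, Left track relay is down=not → not all inputs occur → does not occur.
Interlocking logic unavailable [OR]: Right cable is down=occurs, Redundant axle counter faulted=not, Backup vital relay lost=not → at least one input occurs → occurs.
Signal drive down [OR]: Right signal lamp is out=not, Auxiliary interlocking CPU malfunctions=occurs → at least one input occurs → occurs.
Power stage unavailable [AND]: Interlocking logic unavailable=occurs, Lamp driver offline=occurs, Signal drive down=occurs → all inputs occur → occurs.
Track circuit unavailable [AND]: Power supply failed=not, #1 bond wire is inoperative=not → not all inputs occur → does not occur.
Rail signal shows false clear [OR]: Detection branch down=not, Power stage unavailable=occurs, Track circuit unavailable=not → at least one input occurs → occurs.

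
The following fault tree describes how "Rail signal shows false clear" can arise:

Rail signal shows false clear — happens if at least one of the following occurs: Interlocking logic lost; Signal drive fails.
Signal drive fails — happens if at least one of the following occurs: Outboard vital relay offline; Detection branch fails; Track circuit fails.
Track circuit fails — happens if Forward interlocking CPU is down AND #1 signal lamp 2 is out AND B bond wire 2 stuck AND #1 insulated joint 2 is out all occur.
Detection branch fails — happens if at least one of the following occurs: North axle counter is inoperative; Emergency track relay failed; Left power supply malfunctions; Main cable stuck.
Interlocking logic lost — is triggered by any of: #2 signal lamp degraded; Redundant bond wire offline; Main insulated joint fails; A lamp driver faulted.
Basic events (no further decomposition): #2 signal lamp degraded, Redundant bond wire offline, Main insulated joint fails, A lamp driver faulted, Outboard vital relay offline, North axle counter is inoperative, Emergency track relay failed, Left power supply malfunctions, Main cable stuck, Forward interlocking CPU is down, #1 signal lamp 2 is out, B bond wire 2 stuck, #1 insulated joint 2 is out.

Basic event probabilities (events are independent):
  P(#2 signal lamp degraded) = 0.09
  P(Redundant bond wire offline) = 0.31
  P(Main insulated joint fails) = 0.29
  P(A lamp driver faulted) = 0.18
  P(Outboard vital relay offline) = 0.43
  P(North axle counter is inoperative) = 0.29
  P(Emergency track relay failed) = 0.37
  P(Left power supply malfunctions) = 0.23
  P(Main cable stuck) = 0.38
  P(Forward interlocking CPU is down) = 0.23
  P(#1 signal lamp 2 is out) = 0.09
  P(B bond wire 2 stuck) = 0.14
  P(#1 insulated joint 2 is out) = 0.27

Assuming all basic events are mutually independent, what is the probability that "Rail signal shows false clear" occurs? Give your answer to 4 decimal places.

P(Interlocking logic lost) [OR] = 1 − (1−0.09) × (1−0.31) × (1−0.29) × (1−0.18) = 0.634437
P(Detection branch fails) [OR] = 1 − (1−0.29) × (1−0.37) × (1−0.23) × (1−0.38) = 0.786459
P(Track circuit fails) [AND] = 0.23 × 0.09 × 0.14 × 0.27 = 0.000782
P(Signal drive fails) [OR] = 1 − (1−0.43) × (1−0.786459) × (1−0.000782) = 0.878377
P(Rail signal shows false clear) [OR] = 1 − (1−0.634437) × (1−0.878377) = 0.955539
Rounded to 4 decimal places: P(Rail signal shows false clear) ≈ 0.9555.

0.9555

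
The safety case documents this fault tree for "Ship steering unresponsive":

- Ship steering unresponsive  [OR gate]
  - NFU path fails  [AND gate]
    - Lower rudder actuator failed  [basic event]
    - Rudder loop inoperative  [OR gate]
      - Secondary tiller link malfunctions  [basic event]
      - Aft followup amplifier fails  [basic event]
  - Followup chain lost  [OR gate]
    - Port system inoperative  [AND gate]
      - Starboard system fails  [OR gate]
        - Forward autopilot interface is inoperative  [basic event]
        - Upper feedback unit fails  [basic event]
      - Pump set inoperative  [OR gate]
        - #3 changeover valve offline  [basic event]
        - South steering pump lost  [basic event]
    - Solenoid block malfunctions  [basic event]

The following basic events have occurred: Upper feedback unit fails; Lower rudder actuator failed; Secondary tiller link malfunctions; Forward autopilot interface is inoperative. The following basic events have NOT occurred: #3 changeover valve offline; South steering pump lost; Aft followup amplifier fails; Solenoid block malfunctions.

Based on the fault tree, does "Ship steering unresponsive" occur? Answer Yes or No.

Yes

Rudder loop inoperative [OR]: Secondary tiller link malfunctions=occurs, Aft followup amplifier fails=not → at least one input occurs → occurs.
NFU path fails [AND]: Lower rudder actuator failed=occurs, Rudder loop inoperative=occurs → all inputs occur → occurs.
Starboard system fails [OR]: Forward autopilot interface is inoperative=occurs, Upper feedback unit fails=occurs → at least one input occurs → occurs.
Pump set inoperative [OR]: #3 changeover valve offline=not, South steering pump lost=not → no input occurs → does not occur.
Port system inoperative [AND]: Starboard system fails=occurs, Pump set inoperative=not → not all inputs occur → does not occur.
Followup chain lost [OR]: Port system inoperative=not, Solenoid block malfunctions=not → no input occurs → does not occur.
Ship steering unresponsive [OR]: NFU path fails=occurs, Followup chain lost=not → at least one input occurs → occurs.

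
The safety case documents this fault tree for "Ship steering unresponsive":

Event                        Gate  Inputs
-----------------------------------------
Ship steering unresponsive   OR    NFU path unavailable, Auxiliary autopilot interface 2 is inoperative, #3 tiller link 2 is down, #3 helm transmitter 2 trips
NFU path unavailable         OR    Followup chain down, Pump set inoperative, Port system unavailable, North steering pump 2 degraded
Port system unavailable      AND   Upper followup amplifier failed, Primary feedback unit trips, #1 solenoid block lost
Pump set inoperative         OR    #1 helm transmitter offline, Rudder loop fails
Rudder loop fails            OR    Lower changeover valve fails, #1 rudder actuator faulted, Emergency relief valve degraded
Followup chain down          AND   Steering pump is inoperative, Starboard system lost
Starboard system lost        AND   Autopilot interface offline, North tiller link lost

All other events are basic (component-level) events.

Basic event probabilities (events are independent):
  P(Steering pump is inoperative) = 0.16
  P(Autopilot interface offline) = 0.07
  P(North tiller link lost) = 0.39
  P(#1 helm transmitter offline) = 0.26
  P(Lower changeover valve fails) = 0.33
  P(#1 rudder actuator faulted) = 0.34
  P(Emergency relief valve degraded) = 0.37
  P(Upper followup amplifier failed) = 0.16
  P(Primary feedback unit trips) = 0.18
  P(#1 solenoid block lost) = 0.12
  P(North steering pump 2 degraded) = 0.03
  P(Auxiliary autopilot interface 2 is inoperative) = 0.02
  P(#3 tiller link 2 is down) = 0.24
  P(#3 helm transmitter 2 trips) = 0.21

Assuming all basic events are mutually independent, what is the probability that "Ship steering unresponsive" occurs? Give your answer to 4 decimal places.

P(Starboard system lost) [AND] = 0.07 × 0.39 = 0.027300
P(Followup chain down) [AND] = 0.16 × 0.027300 = 0.004368
P(Rudder loop fails) [OR] = 1 − (1−0.33) × (1−0.34) × (1−0.37) = 0.721414
P(Pump set inoperative) [OR] = 1 − (1−0.26) × (1−0.721414) = 0.793846
P(Port system unavailable) [AND] = 0.16 × 0.18 × 0.12 = 0.003456
P(NFU path unavailable) [OR] = 1 − (1−0.004368) × (1−0.793846) × (1−0.003456) × (1−0.03) = 0.801592
P(Ship steering unresponsive) [OR] = 1 − (1−0.801592) × (1−0.02) × (1−0.24) × (1−0.21) = 0.883258
Rounded to 4 decimal places: P(Ship steering unresponsive) ≈ 0.8833.

0.8833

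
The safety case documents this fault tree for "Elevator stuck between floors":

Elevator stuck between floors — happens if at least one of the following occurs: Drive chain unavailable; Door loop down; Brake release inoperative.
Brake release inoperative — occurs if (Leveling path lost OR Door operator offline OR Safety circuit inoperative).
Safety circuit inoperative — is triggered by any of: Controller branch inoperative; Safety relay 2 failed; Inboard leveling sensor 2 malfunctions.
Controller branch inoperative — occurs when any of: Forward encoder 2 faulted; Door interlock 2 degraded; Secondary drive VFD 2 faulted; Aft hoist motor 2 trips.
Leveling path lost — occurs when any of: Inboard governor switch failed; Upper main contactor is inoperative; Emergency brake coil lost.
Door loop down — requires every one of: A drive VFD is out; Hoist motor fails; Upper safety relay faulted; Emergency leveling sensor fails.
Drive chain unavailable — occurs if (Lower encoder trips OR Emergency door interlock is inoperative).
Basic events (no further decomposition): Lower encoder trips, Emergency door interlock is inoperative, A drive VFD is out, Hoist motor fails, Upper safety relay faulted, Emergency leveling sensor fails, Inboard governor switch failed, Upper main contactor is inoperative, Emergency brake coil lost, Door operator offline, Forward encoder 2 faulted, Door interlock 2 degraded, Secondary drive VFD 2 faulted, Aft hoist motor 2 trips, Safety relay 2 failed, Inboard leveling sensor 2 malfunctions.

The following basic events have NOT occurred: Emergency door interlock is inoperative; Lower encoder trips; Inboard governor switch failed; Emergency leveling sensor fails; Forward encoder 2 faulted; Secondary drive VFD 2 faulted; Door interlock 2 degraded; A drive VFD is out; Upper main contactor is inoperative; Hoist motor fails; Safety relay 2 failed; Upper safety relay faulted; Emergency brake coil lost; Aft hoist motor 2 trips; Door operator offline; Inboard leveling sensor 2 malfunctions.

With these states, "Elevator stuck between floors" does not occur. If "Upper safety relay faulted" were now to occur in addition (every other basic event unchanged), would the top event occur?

Counterfactual: set "Upper safety relay faulted" to occurred.
Drive chain unavailable [OR]: Lower encoder trips=not, Emergency door interlock is inoperative=not → no input occurs → does not occur.
Door loop down [AND]: A drive VFD is out=not, Hoist motor fails=not, Upper safety relay faulted=occurs, Emergency leveling sensor fails=not → not all inputs occur → does not occur.
Leveling path lost [OR]: Inboard governor switch failed=not, Upper main contactor is inoperative=not, Emergency brake coil lost=not → no input occurs → does not occur.
Controller branch inoperative [OR]: Forward encoder 2 faulted=not, Door interlock 2 degraded=not, Secondary drive VFD 2 faulted=not, Aft hoist motor 2 trips=not → no input occurs → does not occur.
Safety circuit inoperative [OR]: Controller branch inoperative=not, Safety relay 2 failed=not, Inboard leveling sensor 2 malfunctions=not → no input occurs → does not occur.
Brake release inoperative [OR]: Leveling path lost=not, Door operator offline=not, Safety circuit inoperative=not → no input occurs → does not occur.
Elevator stuck between floors [OR]: Drive chain unavailable=not, Door loop down=not, Brake release inoperative=not → no input occurs → does not occur.

No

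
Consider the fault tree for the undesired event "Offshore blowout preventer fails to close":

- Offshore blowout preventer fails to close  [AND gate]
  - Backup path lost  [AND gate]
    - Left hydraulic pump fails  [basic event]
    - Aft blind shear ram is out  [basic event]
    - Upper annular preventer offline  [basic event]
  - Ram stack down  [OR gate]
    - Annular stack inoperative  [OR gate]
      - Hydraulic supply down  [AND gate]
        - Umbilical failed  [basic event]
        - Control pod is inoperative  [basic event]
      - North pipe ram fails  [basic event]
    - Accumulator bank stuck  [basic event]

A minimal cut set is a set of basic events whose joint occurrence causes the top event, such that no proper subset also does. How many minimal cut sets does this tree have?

Backup path lost [AND]: one cut set from each child combined → 1 × 1 × 1 = 1 cut set(s).
Hydraulic supply down [AND]: one cut set from each child combined → 1 × 1 = 1 cut set(s).
Annular stack inoperative [OR]: union of children's cut sets → 2 cut set(s).
Ram stack down [OR]: union of children's cut sets → 3 cut set(s).
Offshore blowout preventer fails to close [AND]: one cut set from each child combined → 1 × 3 = 3 cut set(s).
Minimal cut sets: {Aft blind shear ram is out, Control pod is inoperative, Left hydraulic pump fails, Umbilical failed, Upper annular preventer offline}; {Aft blind shear ram is out, Left hydraulic pump fails, North pipe ram fails, Upper annular preventer offline}; {Accumulator bank stuck, Aft blind shear ram is out, Left hydraulic pump fails, Upper annular preventer offline}.

3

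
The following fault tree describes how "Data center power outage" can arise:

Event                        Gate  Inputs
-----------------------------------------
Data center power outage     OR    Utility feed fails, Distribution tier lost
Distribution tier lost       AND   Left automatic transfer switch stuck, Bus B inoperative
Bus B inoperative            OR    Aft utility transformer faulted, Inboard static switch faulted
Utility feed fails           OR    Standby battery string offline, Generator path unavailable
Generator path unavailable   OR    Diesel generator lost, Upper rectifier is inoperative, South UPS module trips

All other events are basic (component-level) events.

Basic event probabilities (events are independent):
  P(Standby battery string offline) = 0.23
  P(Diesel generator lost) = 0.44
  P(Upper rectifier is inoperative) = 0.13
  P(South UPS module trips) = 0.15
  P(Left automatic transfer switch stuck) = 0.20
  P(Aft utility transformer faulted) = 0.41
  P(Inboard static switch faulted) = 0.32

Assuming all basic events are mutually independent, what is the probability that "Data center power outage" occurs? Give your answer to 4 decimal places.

P(Generator path unavailable) [OR] = 1 − (1−0.44) × (1−0.13) × (1−0.15) = 0.585880
P(Utility feed fails) [OR] = 1 − (1−0.23) × (1−0.585880) = 0.681128
P(Bus B inoperative) [OR] = 1 − (1−0.41) × (1−0.32) = 0.598800
P(Distribution tier lost) [AND] = 0.20 × 0.598800 = 0.119760
P(Data center power outage) [OR] = 1 − (1−0.681128) × (1−0.119760) = 0.719316
Rounded to 4 decimal places: P(Data center power outage) ≈ 0.7193.

0.7193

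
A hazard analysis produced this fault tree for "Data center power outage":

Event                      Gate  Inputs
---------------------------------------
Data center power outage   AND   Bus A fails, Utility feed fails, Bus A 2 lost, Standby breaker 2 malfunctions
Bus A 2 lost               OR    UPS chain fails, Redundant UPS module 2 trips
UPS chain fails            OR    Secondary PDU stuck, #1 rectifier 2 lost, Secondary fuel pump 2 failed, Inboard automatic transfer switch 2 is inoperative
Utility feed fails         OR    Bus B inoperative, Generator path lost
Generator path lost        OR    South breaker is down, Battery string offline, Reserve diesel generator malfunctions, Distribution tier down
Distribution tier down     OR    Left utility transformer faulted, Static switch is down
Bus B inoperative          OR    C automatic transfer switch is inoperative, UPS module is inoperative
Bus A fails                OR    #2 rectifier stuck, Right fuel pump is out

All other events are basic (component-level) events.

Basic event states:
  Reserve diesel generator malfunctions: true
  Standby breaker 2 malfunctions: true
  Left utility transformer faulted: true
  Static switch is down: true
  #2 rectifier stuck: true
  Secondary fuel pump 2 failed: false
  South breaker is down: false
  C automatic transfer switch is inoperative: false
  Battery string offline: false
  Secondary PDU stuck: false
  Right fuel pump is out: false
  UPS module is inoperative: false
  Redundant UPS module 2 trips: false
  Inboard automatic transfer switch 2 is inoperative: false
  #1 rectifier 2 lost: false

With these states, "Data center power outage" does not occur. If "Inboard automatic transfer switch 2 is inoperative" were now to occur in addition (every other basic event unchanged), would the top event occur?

Counterfactual: set "Inboard automatic transfer switch 2 is inoperative" to occurred.
Bus A fails [OR]: #2 rectifier stuck=occurs, Right fuel pump is out=not → at least one input occurs → occurs.
Bus B inoperative [OR]: C automatic transfer switch is inoperative=not, UPS module is inoperative=not → no input occurs → does not occur.
Distribution tier down [OR]: Left utility transformer faulted=occurs, Static switch is down=occurs → at least one input occurs → occurs.
Generator path lost [OR]: South breaker is down=not, Battery string offline=not, Reserve diesel generator malfunctions=occurs, Distribution tier down=occurs → at least one input occurs → occurs.
Utility feed fails [OR]: Bus B inoperative=not, Generator path lost=occurs → at least one input occurs → occurs.
UPS chain fails [OR]: Secondary PDU stuck=not, #1 rectifier 2 lost=not, Secondary fuel pump 2 failed=not, Inboard automatic transfer switch 2 is inoperative=occurs → at least one input occurs → occurs.
Bus A 2 lost [OR]: UPS chain fails=occurs, Redundant UPS module 2 trips=not → at least one input occurs → occurs.
Data center power outage [AND]: Bus A fails=occurs, Utility feed fails=occurs, Bus A 2 lost=occurs, Standby breaker 2 malfunctions=occurs → all inputs occur → occurs.

Yes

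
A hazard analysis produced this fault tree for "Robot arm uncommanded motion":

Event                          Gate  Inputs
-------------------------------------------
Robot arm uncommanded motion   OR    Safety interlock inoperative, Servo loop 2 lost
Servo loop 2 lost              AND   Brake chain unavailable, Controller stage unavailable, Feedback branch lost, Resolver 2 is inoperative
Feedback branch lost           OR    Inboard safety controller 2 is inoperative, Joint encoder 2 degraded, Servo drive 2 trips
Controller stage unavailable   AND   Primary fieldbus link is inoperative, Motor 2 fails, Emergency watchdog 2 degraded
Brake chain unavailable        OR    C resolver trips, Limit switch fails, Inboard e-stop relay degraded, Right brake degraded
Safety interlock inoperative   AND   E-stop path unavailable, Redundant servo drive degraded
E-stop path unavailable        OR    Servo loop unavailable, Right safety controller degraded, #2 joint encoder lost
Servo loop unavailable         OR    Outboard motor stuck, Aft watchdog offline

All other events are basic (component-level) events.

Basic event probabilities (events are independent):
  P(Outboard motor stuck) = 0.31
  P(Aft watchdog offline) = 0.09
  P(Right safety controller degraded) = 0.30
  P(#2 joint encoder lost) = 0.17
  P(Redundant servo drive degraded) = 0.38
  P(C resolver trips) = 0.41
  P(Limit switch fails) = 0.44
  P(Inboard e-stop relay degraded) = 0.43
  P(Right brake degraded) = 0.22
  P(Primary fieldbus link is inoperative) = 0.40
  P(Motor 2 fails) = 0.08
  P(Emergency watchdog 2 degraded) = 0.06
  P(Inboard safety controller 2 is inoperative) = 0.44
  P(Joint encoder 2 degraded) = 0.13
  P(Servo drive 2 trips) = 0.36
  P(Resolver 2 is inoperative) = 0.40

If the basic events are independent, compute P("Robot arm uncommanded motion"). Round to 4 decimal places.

0.2417

P(Servo loop unavailable) [OR] = 1 − (1−0.31) × (1−0.09) = 0.372100
P(E-stop path unavailable) [OR] = 1 − (1−0.372100) × (1−0.30) × (1−0.17) = 0.635190
P(Safety interlock inoperative) [AND] = 0.635190 × 0.38 = 0.241372
P(Brake chain unavailable) [OR] = 1 − (1−0.41) × (1−0.44) × (1−0.43) × (1−0.22) = 0.853104
P(Controller stage unavailable) [AND] = 0.40 × 0.08 × 0.06 = 0.001920
P(Feedback branch lost) [OR] = 1 − (1−0.44) × (1−0.13) × (1−0.36) = 0.688192
P(Servo loop 2 lost) [AND] = 0.853104 × 0.001920 × 0.688192 × 0.40 = 0.000451
P(Robot arm uncommanded motion) [OR] = 1 − (1−0.241372) × (1−0.000451) = 0.241714
Rounded to 4 decimal places: P(Robot arm uncommanded motion) ≈ 0.2417.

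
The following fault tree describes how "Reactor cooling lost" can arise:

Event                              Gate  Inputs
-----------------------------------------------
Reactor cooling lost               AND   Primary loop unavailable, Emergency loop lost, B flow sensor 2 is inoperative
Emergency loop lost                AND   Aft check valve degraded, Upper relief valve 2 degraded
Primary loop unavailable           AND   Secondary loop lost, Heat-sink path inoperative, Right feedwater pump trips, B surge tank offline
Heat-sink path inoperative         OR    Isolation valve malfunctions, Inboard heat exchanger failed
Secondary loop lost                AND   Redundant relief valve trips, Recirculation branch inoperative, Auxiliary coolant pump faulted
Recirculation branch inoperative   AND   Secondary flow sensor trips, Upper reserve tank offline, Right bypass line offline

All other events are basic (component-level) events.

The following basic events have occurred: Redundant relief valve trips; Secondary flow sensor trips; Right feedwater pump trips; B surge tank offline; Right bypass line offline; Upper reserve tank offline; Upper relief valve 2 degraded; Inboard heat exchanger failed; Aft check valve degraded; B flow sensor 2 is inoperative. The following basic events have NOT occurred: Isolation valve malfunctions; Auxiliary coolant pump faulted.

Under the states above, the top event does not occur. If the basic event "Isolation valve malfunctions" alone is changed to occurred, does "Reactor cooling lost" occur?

Counterfactual: set "Isolation valve malfunctions" to occurred.
Recirculation branch inoperative [AND]: Secondary flow sensor trips=occurs, Upper reserve tank offline=occurs, Right bypass line offline=occurs → all inputs occur → occurs.
Secondary loop lost [AND]: Redundant relief valve trips=occurs, Recirculation branch inoperative=occurs, Auxiliary coolant pump faulted=not → not all inputs occur → does not occur.
Heat-sink path inoperative [OR]: Isolation valve malfunctions=occurs, Inboard heat exchanger failed=occurs → at least one input occurs → occurs.
Primary loop unavailable [AND]: Secondary loop lost=not, Heat-sink path inoperative=occurs, Right feedwater pump trips=occurs, B surge tank offline=occurs → not all inputs occur → does not occur.
Emergency loop lost [AND]: Aft check valve degraded=occurs, Upper relief valve 2 degraded=occurs → all inputs occur → occurs.
Reactor cooling lost [AND]: Primary loop unavailable=not, Emergency loop lost=occurs, B flow sensor 2 is inoperative=occurs → not all inputs occur → does not occur.

No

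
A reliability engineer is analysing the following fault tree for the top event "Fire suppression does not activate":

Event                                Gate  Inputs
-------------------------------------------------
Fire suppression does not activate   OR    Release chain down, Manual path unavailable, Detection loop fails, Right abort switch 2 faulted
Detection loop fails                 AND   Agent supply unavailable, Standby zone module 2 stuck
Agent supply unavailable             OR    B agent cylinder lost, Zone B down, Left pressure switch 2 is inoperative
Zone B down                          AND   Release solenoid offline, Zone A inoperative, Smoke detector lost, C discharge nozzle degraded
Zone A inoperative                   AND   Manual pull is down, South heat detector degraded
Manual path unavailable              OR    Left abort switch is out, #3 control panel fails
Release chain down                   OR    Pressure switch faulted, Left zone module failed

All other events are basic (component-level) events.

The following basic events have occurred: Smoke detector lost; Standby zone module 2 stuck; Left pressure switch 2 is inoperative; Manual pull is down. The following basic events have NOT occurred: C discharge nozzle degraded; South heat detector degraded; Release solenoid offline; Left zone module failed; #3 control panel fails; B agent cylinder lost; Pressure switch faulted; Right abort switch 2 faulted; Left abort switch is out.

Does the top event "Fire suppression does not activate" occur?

Yes

Release chain down [OR]: Pressure switch faulted=not, Left zone module failed=not → no input occurs → does not occur.
Manual path unavailable [OR]: Left abort switch is out=not, #3 control panel fails=not → no input occurs → does not occur.
Zone A inoperative [AND]: Manual pull is down=occurs, South heat detector degraded=not → not all inputs occur → does not occur.
Zone B down [AND]: Release solenoid offline=not, Zone A inoperative=not, Smoke detector lost=occurs, C discharge nozzle degraded=not → not all inputs occur → does not occur.
Agent supply unavailable [OR]: B agent cylinder lost=not, Zone B down=not, Left pressure switch 2 is inoperative=occurs → at least one input occurs → occurs.
Detection loop fails [AND]: Agent supply unavailable=occurs, Standby zone module 2 stuck=occurs → all inputs occur → occurs.
Fire suppression does not activate [OR]: Release chain down=not, Manual path unavailable=not, Detection loop fails=occurs, Right abort switch 2 faulted=not → at least one input occurs → occurs.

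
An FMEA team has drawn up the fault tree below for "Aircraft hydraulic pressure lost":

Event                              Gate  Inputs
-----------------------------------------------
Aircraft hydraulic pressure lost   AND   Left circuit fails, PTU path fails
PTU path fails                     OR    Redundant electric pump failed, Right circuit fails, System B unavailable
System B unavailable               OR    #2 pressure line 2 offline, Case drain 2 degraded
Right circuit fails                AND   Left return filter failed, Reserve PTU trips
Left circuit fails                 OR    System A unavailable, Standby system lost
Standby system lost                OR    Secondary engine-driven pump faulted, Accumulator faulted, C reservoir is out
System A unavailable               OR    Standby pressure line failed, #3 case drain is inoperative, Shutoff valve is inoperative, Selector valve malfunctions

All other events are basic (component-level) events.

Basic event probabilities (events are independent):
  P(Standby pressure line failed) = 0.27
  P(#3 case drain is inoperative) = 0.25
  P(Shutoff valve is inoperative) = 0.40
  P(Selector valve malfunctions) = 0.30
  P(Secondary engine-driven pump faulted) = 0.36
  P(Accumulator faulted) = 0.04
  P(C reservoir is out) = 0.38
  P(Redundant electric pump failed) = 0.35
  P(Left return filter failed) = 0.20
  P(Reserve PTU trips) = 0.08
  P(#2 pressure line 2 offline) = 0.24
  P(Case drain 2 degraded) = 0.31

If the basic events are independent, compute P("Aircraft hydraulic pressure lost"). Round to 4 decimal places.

P(System A unavailable) [OR] = 1 − (1−0.27) × (1−0.25) × (1−0.40) × (1−0.30) = 0.770050
P(Standby system lost) [OR] = 1 − (1−0.36) × (1−0.04) × (1−0.38) = 0.619072
P(Left circuit fails) [OR] = 1 − (1−0.770050) × (1−0.619072) = 0.912406
P(Right circuit fails) [AND] = 0.20 × 0.08 = 0.016000
P(System B unavailable) [OR] = 1 − (1−0.24) × (1−0.31) = 0.475600
P(PTU path fails) [OR] = 1 − (1−0.35) × (1−0.016000) × (1−0.475600) = 0.664594
P(Aircraft hydraulic pressure lost) [AND] = 0.912406 × 0.664594 = 0.606380
Rounded to 4 decimal places: P(Aircraft hydraulic pressure lost) ≈ 0.6064.

0.6064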